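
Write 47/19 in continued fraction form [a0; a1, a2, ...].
[2; 2, 9]

Euclidean algorithm steps:
47 = 2 × 19 + 9
19 = 2 × 9 + 1
9 = 9 × 1 + 0
Continued fraction: [2; 2, 9]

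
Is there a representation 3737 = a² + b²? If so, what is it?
4² + 61² (a=4, b=61)

Factorization: 3737 = 37 × 101
By Fermat: n is sum of two squares iff every prime p ≡ 3 (mod 4) appears to even power.
All primes ≡ 3 (mod 4) appear to even power.
Search a = 0, 1, 2, … for 3737 - a² a perfect square: first hit at a = 4: 3737 - 16 = 3721 = 61².
3737 = 4² + 61² = 16 + 3721 ✓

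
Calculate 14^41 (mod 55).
14

Repeated squaring. Binary of 41 = 101001.
14^1 ≡ 14 (mod 55); 14^2 ≡ 31 (mod 55); 14^4 ≡ 26 (mod 55); 14^8 ≡ 16 (mod 55); 14^16 ≡ 36 (mod 55); 14^32 ≡ 31 (mod 55)
14^41 = 14^1 × 14^8 × 14^32 ≡ 14 (mod 55)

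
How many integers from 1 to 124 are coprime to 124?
60

124 = 2^2 × 31
φ(n) = n × ∏(1 - 1/p) for each prime p dividing n
φ(124) = 124 × (1 - 1/2) × (1 - 1/31) = 60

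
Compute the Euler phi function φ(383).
382

383 = 383
φ(n) = n × ∏(1 - 1/p) for each prime p dividing n
φ(383) = 383 × (1 - 1/383) = 382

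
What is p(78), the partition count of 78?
12132164

p(n) counts ways to write n as a sum of positive integers (order ignored).
Euler's pentagonal recurrence: p(k) = p(k-1) + p(k-2) - p(k-5) - p(k-7) + p(k-12) + p(k-15) - ... (offsets j(3j∓1)/2, signs ++--, p(0)=1, p(<0)=0).
DP table for k = 0..77: p(0)=1, p(1)=1, p(2)=2, p(3)=3, p(4)=5, p(5)=7, p(6)=11, p(7)=15, p(8)=22, p(9)=30, p(10)=42, p(11)=56, p(12)=77, p(13)=101, p(14)=135, p(15)=176, p(16)=231, p(17)=297, p(18)=385, p(19)=490, p(20)=627, p(21)=792, p(22)=1002, p(23)=1255, p(24)=1575, p(25)=1958, p(26)=2436, p(27)=3010, p(28)=3718, p(29)=4565, p(30)=5604, p(31)=6842, p(32)=8349, p(33)=10143, p(34)=12310, p(35)=14883, p(36)=17977, p(37)=21637, p(38)=26015, p(39)=31185, p(40)=37338, p(41)=44583, p(42)=53174, p(43)=63261, p(44)=75175, p(45)=89134, p(46)=105558, p(47)=124754, p(48)=147273, p(49)=173525, p(50)=204226, p(51)=239943, p(52)=281589, p(53)=329931, p(54)=386155, p(55)=451276, p(56)=526823, p(57)=614154, p(58)=715220, p(59)=831820, p(60)=966467, p(61)=1121505, p(62)=1300156, p(63)=1505499, p(64)=1741630, p(65)=2012558, p(66)=2323520, p(67)=2679689, p(68)=3087735, p(69)=3554345, p(70)=4087968, p(71)=4697205, p(72)=5392783, p(73)=6185689, p(74)=7089500, p(75)=8118264, p(76)=9289091, p(77)=10619863.
Final step: p(78) = p(77) + p(76) - p(73) - p(71) + p(66) + p(63) - p(56) - p(52) + p(43) + p(38) - p(27) - p(21) + p(8) + p(1)
= 10619863 + 9289091 - 6185689 - 4697205 + 2323520 + 1505499 - 526823 - 281589 + 63261 + 26015 - 3010 - 792 + 22 + 1
= 12132164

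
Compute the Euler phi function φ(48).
16

48 = 2^4 × 3
φ(n) = n × ∏(1 - 1/p) for each prime p dividing n
φ(48) = 48 × (1 - 1/2) × (1 - 1/3) = 16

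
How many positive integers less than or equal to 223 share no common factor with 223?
222

223 = 223
φ(n) = n × ∏(1 - 1/p) for each prime p dividing n
φ(223) = 223 × (1 - 1/223) = 222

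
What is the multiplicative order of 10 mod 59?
58

59 is prime, so ord(10) divides φ(59) = 58.
Divisors of 58: 1, 2, 29, 58.
Repeated squaring: 10^1 ≡ 10, 10^2 ≡ 41, 10^4 ≡ 29, 10^8 ≡ 15, 10^16 ≡ 48, 10^32 ≡ 3 (mod 59).
Test 10^d mod 59 for each divisor d in increasing order:
10^1 ≡ 10
10^2 ≡ 41
10^29 = 10^16·10^8·10^4·10^1 ≡ 58
10^58 = 10^32·10^16·10^8·10^2 ≡ 1  ← first divisor giving 1
The order is 58.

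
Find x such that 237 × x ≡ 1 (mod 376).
165

gcd(237, 376) = 1, so the inverse exists.
Extended Euclidean algorithm on (376, 237):
376 = 1 × 237 + 139  ⟹  139 = (1)·376 + (-1)·237
237 = 1 × 139 + 98  ⟹  98 = (-1)·376 + (2)·237
139 = 1 × 98 + 41  ⟹  41 = (2)·376 + (-3)·237
98 = 2 × 41 + 16  ⟹  16 = (-5)·376 + (8)·237
41 = 2 × 16 + 9  ⟹  9 = (12)·376 + (-19)·237
16 = 1 × 9 + 7  ⟹  7 = (-17)·376 + (27)·237
9 = 1 × 7 + 2  ⟹  2 = (29)·376 + (-46)·237
7 = 3 × 2 + 1  ⟹  1 = (-104)·376 + (165)·237
So (165)·237 ≡ 1 (mod 376), i.e. 237^(-1) ≡ 165 (mod 376).
Check: 237 × 165 = 39105 ≡ 1 (mod 376)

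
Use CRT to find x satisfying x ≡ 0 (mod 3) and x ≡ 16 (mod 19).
54

Using Chinese Remainder Theorem:
M = 3 × 19 = 57
M1 = 19, M2 = 3
y1 = 19^(-1) mod 3 = 1
y2 = 3^(-1) mod 19 = 13
x = (0×19×1 + 16×3×13) mod 57 = 54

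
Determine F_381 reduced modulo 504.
2

Matrix identity: Q^n = [[F_(n+1), F_n], [F_n, F_(n-1)]] with Q = [[1,1],[1,0]].
n = 381 = 101111101₂. Square-and-multiply, entries mod 504:
Q^1 = [[1,1],[1,0]]
Q^2 = (Q^1)² = [[2,1],[1,1]]
Q^5 = (Q^2)²·Q = [[8,5],[5,3]]
Q^11 = (Q^5)²·Q = [[144,89],[89,55]]
Q^23 = (Q^11)²·Q = [[0,433],[433,71]]
Q^47 = (Q^23)²·Q = [[0,1],[1,503]]
Q^95 = (Q^47)²·Q = [[0,1],[1,503]]
Q^190 = (Q^95)² = [[1,503],[503,2]]
Q^381 = (Q^190)²·Q = [[503,2],[2,501]]
F_381 mod 504 = Q^381[0][1] = 2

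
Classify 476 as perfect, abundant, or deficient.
abundant

Proper divisors of 476: sum = 1 + 2 + 4 + 7 + 14 + 17 + 28 + 34 + 68 + 119 + 238 = 532
Since 532 > 476, 476 is abundant.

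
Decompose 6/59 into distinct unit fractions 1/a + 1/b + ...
1/10 + 1/590

Greedy algorithm:
6/59: ceiling(59/6) = 10, use 1/10
1/590: ceiling(590/1) = 590, use 1/590
Result: 6/59 = 1/10 + 1/590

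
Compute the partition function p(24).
1575

p(n) counts ways to write n as a sum of positive integers (order ignored).
Euler's pentagonal recurrence: p(k) = p(k-1) + p(k-2) - p(k-5) - p(k-7) + p(k-12) + p(k-15) - ... (offsets j(3j∓1)/2, signs ++--, p(0)=1, p(<0)=0).
DP table for k = 0..23: p(0)=1, p(1)=1, p(2)=2, p(3)=3, p(4)=5, p(5)=7, p(6)=11, p(7)=15, p(8)=22, p(9)=30, p(10)=42, p(11)=56, p(12)=77, p(13)=101, p(14)=135, p(15)=176, p(16)=231, p(17)=297, p(18)=385, p(19)=490, p(20)=627, p(21)=792, p(22)=1002, p(23)=1255.
Final step: p(24) = p(23) + p(22) - p(19) - p(17) + p(12) + p(9) - p(2)
= 1255 + 1002 - 490 - 297 + 77 + 30 - 2
= 1575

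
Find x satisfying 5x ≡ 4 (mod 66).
x ≡ 14 (mod 66)

gcd(5, 66) = 1, which divides 4, so solutions exist.
Find 5^(-1) mod 66 by the extended Euclidean algorithm:
66 = 13 × 5 + 1  ⟹  1 = (1)·66 + (-13)·5
So (-13)·5 ≡ 1 (mod 66), i.e. 5^(-1) ≡ -13 ≡ 53 (mod 66).
x ≡ 53 × 4 = 212 ≡ 14 (mod 66).
Check: 5 × 14 = 70 ≡ 4 (mod 66).
Unique solution: x ≡ 14 (mod 66)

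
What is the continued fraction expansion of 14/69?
[0; 4, 1, 13]

Euclidean algorithm steps:
14 = 0 × 69 + 14
69 = 4 × 14 + 13
14 = 1 × 13 + 1
13 = 13 × 1 + 0
Continued fraction: [0; 4, 1, 13]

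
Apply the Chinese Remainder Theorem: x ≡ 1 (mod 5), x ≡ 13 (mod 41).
136

Using Chinese Remainder Theorem:
M = 5 × 41 = 205
M1 = 41, M2 = 5
y1 = 41^(-1) mod 5 = 1
y2 = 5^(-1) mod 41 = 33
x = (1×41×1 + 13×5×33) mod 205 = 136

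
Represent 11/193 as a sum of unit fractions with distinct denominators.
1/18 + 1/695 + 1/2414430

Greedy algorithm:
11/193: ceiling(193/11) = 18, use 1/18
5/3474: ceiling(3474/5) = 695, use 1/695
1/2414430: ceiling(2414430/1) = 2414430, use 1/2414430
Result: 11/193 = 1/18 + 1/695 + 1/2414430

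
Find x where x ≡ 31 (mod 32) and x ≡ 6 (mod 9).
159

Using Chinese Remainder Theorem:
M = 32 × 9 = 288
M1 = 9, M2 = 32
y1 = 9^(-1) mod 32 = 25
y2 = 32^(-1) mod 9 = 2
x = (31×9×25 + 6×32×2) mod 288 = 159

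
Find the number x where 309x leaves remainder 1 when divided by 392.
85

gcd(309, 392) = 1, so the inverse exists.
Extended Euclidean algorithm on (392, 309):
392 = 1 × 309 + 83  ⟹  83 = (1)·392 + (-1)·309
309 = 3 × 83 + 60  ⟹  60 = (-3)·392 + (4)·309
83 = 1 × 60 + 23  ⟹  23 = (4)·392 + (-5)·309
60 = 2 × 23 + 14  ⟹  14 = (-11)·392 + (14)·309
23 = 1 × 14 + 9  ⟹  9 = (15)·392 + (-19)·309
14 = 1 × 9 + 5  ⟹  5 = (-26)·392 + (33)·309
9 = 1 × 5 + 4  ⟹  4 = (41)·392 + (-52)·309
5 = 1 × 4 + 1  ⟹  1 = (-67)·392 + (85)·309
So (85)·309 ≡ 1 (mod 392), i.e. 309^(-1) ≡ 85 (mod 392).
Check: 309 × 85 = 26265 ≡ 1 (mod 392)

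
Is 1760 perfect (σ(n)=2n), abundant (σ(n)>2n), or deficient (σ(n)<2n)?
abundant

Proper divisors of 1760: sum = 1 + 2 + 4 + 5 + 8 + 10 + 11 + 16 + ... + 220 + 352 + 440 + 880 (23 divisors) = 2776
Since 2776 > 1760, 1760 is abundant.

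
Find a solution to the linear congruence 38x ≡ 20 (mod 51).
x ≡ 22 (mod 51)

gcd(38, 51) = 1, which divides 20, so solutions exist.
Find 38^(-1) mod 51 by the extended Euclidean algorithm:
51 = 1 × 38 + 13  ⟹  13 = (1)·51 + (-1)·38
38 = 2 × 13 + 12  ⟹  12 = (-2)·51 + (3)·38
13 = 1 × 12 + 1  ⟹  1 = (3)·51 + (-4)·38
So (-4)·38 ≡ 1 (mod 51), i.e. 38^(-1) ≡ -4 ≡ 47 (mod 51).
x ≡ 47 × 20 = 940 ≡ 22 (mod 51).
Check: 38 × 22 = 836 ≡ 20 (mod 51).
Unique solution: x ≡ 22 (mod 51)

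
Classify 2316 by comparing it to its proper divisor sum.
abundant

Proper divisors of 2316: sum = 1 + 2 + 3 + 4 + 6 + 12 + 193 + 386 + 579 + 772 + 1158 = 3116
Since 3116 > 2316, 2316 is abundant.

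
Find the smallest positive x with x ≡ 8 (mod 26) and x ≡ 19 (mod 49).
1048

Using Chinese Remainder Theorem:
M = 26 × 49 = 1274
M1 = 49, M2 = 26
y1 = 49^(-1) mod 26 = 17
y2 = 26^(-1) mod 49 = 17
x = (8×49×17 + 19×26×17) mod 1274 = 1048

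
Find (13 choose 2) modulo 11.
1

Using Lucas' theorem:
Write n=13 and k=2 in base 11:
n in base 11: [1, 2]
k in base 11: [0, 2]
C(13,2) mod 11 = ∏ C(n_i, k_i) mod 11
Digit binomials (mod 11): C(1,0) = 1; C(2,2) = 1
Product: 1 × 1 = 1 ≡ 1 (mod 11)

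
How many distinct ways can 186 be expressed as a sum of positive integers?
1171432692373

p(n) counts ways to write n as a sum of positive integers (order ignored).
Euler's pentagonal recurrence: p(k) = p(k-1) + p(k-2) - p(k-5) - p(k-7) + p(k-12) + p(k-15) - ... (offsets j(3j∓1)/2, signs ++--, p(0)=1, p(<0)=0).
DP table for k = 0..185: p(0)=1, p(1)=1, p(2)=2, p(3)=3, p(4)=5, p(5)=7, p(6)=11, p(7)=15, p(8)=22, p(9)=30, p(10)=42, p(11)=56, p(12)=77, p(13)=101, p(14)=135, p(15)=176, p(16)=231, p(17)=297, p(18)=385, p(19)=490, p(20)=627, p(21)=792, p(22)=1002, p(23)=1255, p(24)=1575, p(25)=1958, p(26)=2436, p(27)=3010, p(28)=3718, p(29)=4565, p(30)=5604, p(31)=6842, p(32)=8349, p(33)=10143, p(34)=12310, p(35)=14883, p(36)=17977, p(37)=21637, p(38)=26015, p(39)=31185, p(40)=37338, p(41)=44583, p(42)=53174, p(43)=63261, p(44)=75175, p(45)=89134, p(46)=105558, p(47)=124754, p(48)=147273, p(49)=173525, p(50)=204226, p(51)=239943, p(52)=281589, p(53)=329931, p(54)=386155, p(55)=451276, p(56)=526823, p(57)=614154, p(58)=715220, p(59)=831820, p(60)=966467, p(61)=1121505, p(62)=1300156, p(63)=1505499, p(64)=1741630, p(65)=2012558, p(66)=2323520, p(67)=2679689, p(68)=3087735, p(69)=3554345, p(70)=4087968, p(71)=4697205, p(72)=5392783, p(73)=6185689, p(74)=7089500, p(75)=8118264, p(76)=9289091, p(77)=10619863, p(78)=12132164, p(79)=13848650, p(80)=15796476, p(81)=18004327, p(82)=20506255, p(83)=23338469, p(84)=26543660, p(85)=30167357, p(86)=34262962, p(87)=38887673, p(88)=44108109, p(89)=49995925, p(90)=56634173, p(91)=64112359, p(92)=72533807, p(93)=82010177, p(94)=92669720, p(95)=104651419, p(96)=118114304, p(97)=133230930, p(98)=150198136, p(99)=169229875, p(100)=190569292, p(101)=214481126, p(102)=241265379, p(103)=271248950, p(104)=304801365, p(105)=342325709, p(106)=384276336, p(107)=431149389, p(108)=483502844, p(109)=541946240, p(110)=607163746, p(111)=679903203, p(112)=761002156, p(113)=851376628, p(114)=952050665, p(115)=1064144451, p(116)=1188908248, p(117)=1327710076, p(118)=1482074143, p(119)=1653668665, p(120)=1844349560, p(121)=2056148051, p(122)=2291320912, p(123)=2552338241, p(124)=2841940500, p(125)=3163127352, p(126)=3519222692, p(127)=3913864295, p(128)=4351078600, p(129)=4835271870, p(130)=5371315400, p(131)=5964539504, p(132)=6620830889, p(133)=7346629512, p(134)=8149040695, p(135)=9035836076, p(136)=10015581680, p(137)=11097645016, p(138)=12292341831, p(139)=13610949895, p(140)=15065878135, p(141)=16670689208, p(142)=18440293320, p(143)=20390982757, p(144)=22540654445, p(145)=24908858009, p(146)=27517052599, p(147)=30388671978, p(148)=33549419497, p(149)=37027355200, p(150)=40853235313, p(151)=45060624582, p(152)=49686288421, p(153)=54770336324, p(154)=60356673280, p(155)=66493182097, p(156)=73232243759, p(157)=80630964769, p(158)=88751778802, p(159)=97662728555, p(160)=107438159466, p(161)=118159068427, p(162)=129913904637, p(163)=142798995930, p(164)=156919475295, p(165)=172389800255, p(166)=189334822579, p(167)=207890420102, p(168)=228204732751, p(169)=250438925115, p(170)=274768617130, p(171)=301384802048, p(172)=330495499613, p(173)=362326859895, p(174)=397125074750, p(175)=435157697830, p(176)=476715857290, p(177)=522115831195, p(178)=571701605655, p(179)=625846753120, p(180)=684957390936, p(181)=749474411781, p(182)=819876908323, p(183)=896684817527, p(184)=980462880430, p(185)=1071823774337.
Final step: p(186) = p(185) + p(184) - p(181) - p(179) + p(174) + p(171) - p(164) - p(160) + p(151) + p(146) - p(135) - p(129) + p(116) + p(109) - p(94) - p(86) + p(69) + p(60) - p(41) - p(31) + p(10)
= 1071823774337 + 980462880430 - 749474411781 - 625846753120 + 397125074750 + 301384802048 - 156919475295 - 107438159466 + 45060624582 + 27517052599 - 9035836076 - 4835271870 + 1188908248 + 541946240 - 92669720 - 34262962 + 3554345 + 966467 - 44583 - 6842 + 42
= 1171432692373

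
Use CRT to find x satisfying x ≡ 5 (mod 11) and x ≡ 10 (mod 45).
280

Using Chinese Remainder Theorem:
M = 11 × 45 = 495
M1 = 45, M2 = 11
y1 = 45^(-1) mod 11 = 1
y2 = 11^(-1) mod 45 = 41
x = (5×45×1 + 10×11×41) mod 495 = 280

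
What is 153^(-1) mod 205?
67

gcd(153, 205) = 1, so the inverse exists.
Extended Euclidean algorithm on (205, 153):
205 = 1 × 153 + 52  ⟹  52 = (1)·205 + (-1)·153
153 = 2 × 52 + 49  ⟹  49 = (-2)·205 + (3)·153
52 = 1 × 49 + 3  ⟹  3 = (3)·205 + (-4)·153
49 = 16 × 3 + 1  ⟹  1 = (-50)·205 + (67)·153
So (67)·153 ≡ 1 (mod 205), i.e. 153^(-1) ≡ 67 (mod 205).
Check: 153 × 67 = 10251 ≡ 1 (mod 205)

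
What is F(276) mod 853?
714

Matrix identity: Q^n = [[F_(n+1), F_n], [F_n, F_(n-1)]] with Q = [[1,1],[1,0]].
n = 276 = 100010100₂. Square-and-multiply, entries mod 853:
Q^1 = [[1,1],[1,0]]
Q^2 = (Q^1)² = [[2,1],[1,1]]
Q^4 = (Q^2)² = [[5,3],[3,2]]
Q^8 = (Q^4)² = [[34,21],[21,13]]
Q^17 = (Q^8)²·Q = [[25,744],[744,134]]
Q^34 = (Q^17)² = [[564,582],[582,835]]
Q^69 = (Q^34)²·Q = [[466,10],[10,456]]
Q^138 = (Q^69)² = [[594,690],[690,757]]
Q^276 = (Q^138)² = [[673,714],[714,812]]
F_276 mod 853 = Q^276[0][1] = 714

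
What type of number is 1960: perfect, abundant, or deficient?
abundant

Proper divisors of 1960: sum = 1 + 2 + 4 + 5 + 7 + 8 + 10 + 14 + ... + 280 + 392 + 490 + 980 (23 divisors) = 3170
Since 3170 > 1960, 1960 is abundant.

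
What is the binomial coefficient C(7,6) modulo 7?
0

Using Lucas' theorem:
Write n=7 and k=6 in base 7:
n in base 7: [1, 0]
k in base 7: [0, 6]
C(7,6) mod 7 = ∏ C(n_i, k_i) mod 7
Digit binomials (mod 7): C(1,0) = 1; C(0,6) = 0 (k_i > n_i)
Product: 1 × 0 = 0 ≡ 0 (mod 7)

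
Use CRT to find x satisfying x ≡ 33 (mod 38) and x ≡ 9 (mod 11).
185

Using Chinese Remainder Theorem:
M = 38 × 11 = 418
M1 = 11, M2 = 38
y1 = 11^(-1) mod 38 = 7
y2 = 38^(-1) mod 11 = 9
x = (33×11×7 + 9×38×9) mod 418 = 185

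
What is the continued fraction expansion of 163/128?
[1; 3, 1, 1, 1, 11]

Euclidean algorithm steps:
163 = 1 × 128 + 35
128 = 3 × 35 + 23
35 = 1 × 23 + 12
23 = 1 × 12 + 11
12 = 1 × 11 + 1
11 = 11 × 1 + 0
Continued fraction: [1; 3, 1, 1, 1, 11]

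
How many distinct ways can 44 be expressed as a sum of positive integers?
75175

p(n) counts ways to write n as a sum of positive integers (order ignored).
Euler's pentagonal recurrence: p(k) = p(k-1) + p(k-2) - p(k-5) - p(k-7) + p(k-12) + p(k-15) - ... (offsets j(3j∓1)/2, signs ++--, p(0)=1, p(<0)=0).
DP table for k = 0..43: p(0)=1, p(1)=1, p(2)=2, p(3)=3, p(4)=5, p(5)=7, p(6)=11, p(7)=15, p(8)=22, p(9)=30, p(10)=42, p(11)=56, p(12)=77, p(13)=101, p(14)=135, p(15)=176, p(16)=231, p(17)=297, p(18)=385, p(19)=490, p(20)=627, p(21)=792, p(22)=1002, p(23)=1255, p(24)=1575, p(25)=1958, p(26)=2436, p(27)=3010, p(28)=3718, p(29)=4565, p(30)=5604, p(31)=6842, p(32)=8349, p(33)=10143, p(34)=12310, p(35)=14883, p(36)=17977, p(37)=21637, p(38)=26015, p(39)=31185, p(40)=37338, p(41)=44583, p(42)=53174, p(43)=63261.
Final step: p(44) = p(43) + p(42) - p(39) - p(37) + p(32) + p(29) - p(22) - p(18) + p(9) + p(4)
= 63261 + 53174 - 31185 - 21637 + 8349 + 4565 - 1002 - 385 + 30 + 5
= 75175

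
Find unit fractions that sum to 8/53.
1/7 + 1/124 + 1/46004

Greedy algorithm:
8/53: ceiling(53/8) = 7, use 1/7
3/371: ceiling(371/3) = 124, use 1/124
1/46004: ceiling(46004/1) = 46004, use 1/46004
Result: 8/53 = 1/7 + 1/124 + 1/46004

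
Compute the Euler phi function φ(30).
8

30 = 2 × 3 × 5
φ(n) = n × ∏(1 - 1/p) for each prime p dividing n
φ(30) = 30 × (1 - 1/2) × (1 - 1/3) × (1 - 1/5) = 8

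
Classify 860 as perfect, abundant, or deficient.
abundant

Proper divisors of 860: sum = 1 + 2 + 4 + 5 + 10 + 20 + 43 + 86 + 172 + 215 + 430 = 988
Since 988 > 860, 860 is abundant.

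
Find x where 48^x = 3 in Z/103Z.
87

Baby-step giant-step with step n = ⌈√103⌉ = 11.
Baby steps 48^j mod 103 (j:value) for j=0..10: 0:1, 1:48, 2:38, 3:73, 4:2, 5:96, 6:76, 7:43, 8:4, 9:89, 10:49.
Giant-step multiplier: 48^(-11) ≡ 48^(102-11) = 48^91 ≡ 6 (mod 103).
Giant steps γ_i = 3·6^i mod 103: γ_0=3, γ_1=18, γ_2=5, γ_3=30, γ_4=77, γ_5=50, γ_6=94, γ_7=49 (in table at j=10).
x = i·n + j = 7·11 + 10 = 87.
Check: 48^87 ≡ 3 (mod 103).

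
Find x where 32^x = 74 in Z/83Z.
37

Baby-step giant-step with step n = ⌈√83⌉ = 10.
Baby steps 32^j mod 83 (j:value) for j=0..9: 0:1, 1:32, 2:28, 3:66, 4:37, 5:22, 6:40, 7:35, 8:41, 9:67.
Giant-step multiplier: 32^(-10) ≡ 32^(82-10) = 32^72 ≡ 77 (mod 83).
Giant steps γ_i = 74·77^i mod 83: γ_0=74, γ_1=54, γ_2=8, γ_3=35 (in table at j=7).
x = i·n + j = 3·10 + 7 = 37.
Check: 32^37 ≡ 74 (mod 83).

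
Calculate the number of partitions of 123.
2552338241

p(n) counts ways to write n as a sum of positive integers (order ignored).
Euler's pentagonal recurrence: p(k) = p(k-1) + p(k-2) - p(k-5) - p(k-7) + p(k-12) + p(k-15) - ... (offsets j(3j∓1)/2, signs ++--, p(0)=1, p(<0)=0).
DP table for k = 0..122: p(0)=1, p(1)=1, p(2)=2, p(3)=3, p(4)=5, p(5)=7, p(6)=11, p(7)=15, p(8)=22, p(9)=30, p(10)=42, p(11)=56, p(12)=77, p(13)=101, p(14)=135, p(15)=176, p(16)=231, p(17)=297, p(18)=385, p(19)=490, p(20)=627, p(21)=792, p(22)=1002, p(23)=1255, p(24)=1575, p(25)=1958, p(26)=2436, p(27)=3010, p(28)=3718, p(29)=4565, p(30)=5604, p(31)=6842, p(32)=8349, p(33)=10143, p(34)=12310, p(35)=14883, p(36)=17977, p(37)=21637, p(38)=26015, p(39)=31185, p(40)=37338, p(41)=44583, p(42)=53174, p(43)=63261, p(44)=75175, p(45)=89134, p(46)=105558, p(47)=124754, p(48)=147273, p(49)=173525, p(50)=204226, p(51)=239943, p(52)=281589, p(53)=329931, p(54)=386155, p(55)=451276, p(56)=526823, p(57)=614154, p(58)=715220, p(59)=831820, p(60)=966467, p(61)=1121505, p(62)=1300156, p(63)=1505499, p(64)=1741630, p(65)=2012558, p(66)=2323520, p(67)=2679689, p(68)=3087735, p(69)=3554345, p(70)=4087968, p(71)=4697205, p(72)=5392783, p(73)=6185689, p(74)=7089500, p(75)=8118264, p(76)=9289091, p(77)=10619863, p(78)=12132164, p(79)=13848650, p(80)=15796476, p(81)=18004327, p(82)=20506255, p(83)=23338469, p(84)=26543660, p(85)=30167357, p(86)=34262962, p(87)=38887673, p(88)=44108109, p(89)=49995925, p(90)=56634173, p(91)=64112359, p(92)=72533807, p(93)=82010177, p(94)=92669720, p(95)=104651419, p(96)=118114304, p(97)=133230930, p(98)=150198136, p(99)=169229875, p(100)=190569292, p(101)=214481126, p(102)=241265379, p(103)=271248950, p(104)=304801365, p(105)=342325709, p(106)=384276336, p(107)=431149389, p(108)=483502844, p(109)=541946240, p(110)=607163746, p(111)=679903203, p(112)=761002156, p(113)=851376628, p(114)=952050665, p(115)=1064144451, p(116)=1188908248, p(117)=1327710076, p(118)=1482074143, p(119)=1653668665, p(120)=1844349560, p(121)=2056148051, p(122)=2291320912.
Final step: p(123) = p(122) + p(121) - p(118) - p(116) + p(111) + p(108) - p(101) - p(97) + p(88) + p(83) - p(72) - p(66) + p(53) + p(46) - p(31) - p(23) + p(6)
= 2291320912 + 2056148051 - 1482074143 - 1188908248 + 679903203 + 483502844 - 214481126 - 133230930 + 44108109 + 23338469 - 5392783 - 2323520 + 329931 + 105558 - 6842 - 1255 + 11
= 2552338241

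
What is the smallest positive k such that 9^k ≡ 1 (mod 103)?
17

103 is prime, so ord(9) divides φ(103) = 102.
Divisors of 102: 1, 2, 3, 6, 17, 34, 51, 102.
Repeated squaring: 9^1 ≡ 9, 9^2 ≡ 81, 9^4 ≡ 72, 9^8 ≡ 34, 9^16 ≡ 23, 9^32 ≡ 14, 9^64 ≡ 93 (mod 103).
Test 9^d mod 103 for each divisor d in increasing order:
9^1 ≡ 9
9^2 ≡ 81
9^3 = 9^2·9^1 ≡ 8
9^6 = 9^4·9^2 ≡ 64
9^17 = 9^16·9^1 ≡ 1  ← first divisor giving 1
The order is 17.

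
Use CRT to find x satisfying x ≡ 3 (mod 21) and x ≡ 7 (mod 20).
87

Using Chinese Remainder Theorem:
M = 21 × 20 = 420
M1 = 20, M2 = 21
y1 = 20^(-1) mod 21 = 20
y2 = 21^(-1) mod 20 = 1
x = (3×20×20 + 7×21×1) mod 420 = 87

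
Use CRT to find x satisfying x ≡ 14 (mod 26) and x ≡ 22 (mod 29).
196

Using Chinese Remainder Theorem:
M = 26 × 29 = 754
M1 = 29, M2 = 26
y1 = 29^(-1) mod 26 = 9
y2 = 26^(-1) mod 29 = 19
x = (14×29×9 + 22×26×19) mod 754 = 196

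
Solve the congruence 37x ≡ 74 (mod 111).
x ≡ 2 (mod 3)

gcd(37, 111) = 37, which divides 74, so solutions exist.
Divide through by 37: x ≡ 2 (mod 3).
The coefficient of x is now 1, so x ≡ 2 (mod 3).
Check: 37 × 2 = 74 ≡ 74 (mod 111).
x ≡ 2 (mod 3), giving 37 solutions mod 111.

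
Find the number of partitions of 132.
6620830889

p(n) counts ways to write n as a sum of positive integers (order ignored).
Euler's pentagonal recurrence: p(k) = p(k-1) + p(k-2) - p(k-5) - p(k-7) + p(k-12) + p(k-15) - ... (offsets j(3j∓1)/2, signs ++--, p(0)=1, p(<0)=0).
DP table for k = 0..131: p(0)=1, p(1)=1, p(2)=2, p(3)=3, p(4)=5, p(5)=7, p(6)=11, p(7)=15, p(8)=22, p(9)=30, p(10)=42, p(11)=56, p(12)=77, p(13)=101, p(14)=135, p(15)=176, p(16)=231, p(17)=297, p(18)=385, p(19)=490, p(20)=627, p(21)=792, p(22)=1002, p(23)=1255, p(24)=1575, p(25)=1958, p(26)=2436, p(27)=3010, p(28)=3718, p(29)=4565, p(30)=5604, p(31)=6842, p(32)=8349, p(33)=10143, p(34)=12310, p(35)=14883, p(36)=17977, p(37)=21637, p(38)=26015, p(39)=31185, p(40)=37338, p(41)=44583, p(42)=53174, p(43)=63261, p(44)=75175, p(45)=89134, p(46)=105558, p(47)=124754, p(48)=147273, p(49)=173525, p(50)=204226, p(51)=239943, p(52)=281589, p(53)=329931, p(54)=386155, p(55)=451276, p(56)=526823, p(57)=614154, p(58)=715220, p(59)=831820, p(60)=966467, p(61)=1121505, p(62)=1300156, p(63)=1505499, p(64)=1741630, p(65)=2012558, p(66)=2323520, p(67)=2679689, p(68)=3087735, p(69)=3554345, p(70)=4087968, p(71)=4697205, p(72)=5392783, p(73)=6185689, p(74)=7089500, p(75)=8118264, p(76)=9289091, p(77)=10619863, p(78)=12132164, p(79)=13848650, p(80)=15796476, p(81)=18004327, p(82)=20506255, p(83)=23338469, p(84)=26543660, p(85)=30167357, p(86)=34262962, p(87)=38887673, p(88)=44108109, p(89)=49995925, p(90)=56634173, p(91)=64112359, p(92)=72533807, p(93)=82010177, p(94)=92669720, p(95)=104651419, p(96)=118114304, p(97)=133230930, p(98)=150198136, p(99)=169229875, p(100)=190569292, p(101)=214481126, p(102)=241265379, p(103)=271248950, p(104)=304801365, p(105)=342325709, p(106)=384276336, p(107)=431149389, p(108)=483502844, p(109)=541946240, p(110)=607163746, p(111)=679903203, p(112)=761002156, p(113)=851376628, p(114)=952050665, p(115)=1064144451, p(116)=1188908248, p(117)=1327710076, p(118)=1482074143, p(119)=1653668665, p(120)=1844349560, p(121)=2056148051, p(122)=2291320912, p(123)=2552338241, p(124)=2841940500, p(125)=3163127352, p(126)=3519222692, p(127)=3913864295, p(128)=4351078600, p(129)=4835271870, p(130)=5371315400, p(131)=5964539504.
Final step: p(132) = p(131) + p(130) - p(127) - p(125) + p(120) + p(117) - p(110) - p(106) + p(97) + p(92) - p(81) - p(75) + p(62) + p(55) - p(40) - p(32) + p(15) + p(6)
= 5964539504 + 5371315400 - 3913864295 - 3163127352 + 1844349560 + 1327710076 - 607163746 - 384276336 + 133230930 + 72533807 - 18004327 - 8118264 + 1300156 + 451276 - 37338 - 8349 + 176 + 11
= 6620830889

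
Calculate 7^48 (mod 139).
112

Repeated squaring. Binary of 48 = 110000.
7^1 ≡ 7 (mod 139); 7^2 ≡ 49 (mod 139); 7^4 ≡ 38 (mod 139); 7^8 ≡ 54 (mod 139); 7^16 ≡ 136 (mod 139); 7^32 ≡ 9 (mod 139)
7^48 = 7^16 × 7^32 ≡ 112 (mod 139)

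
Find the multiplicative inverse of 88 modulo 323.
312

gcd(88, 323) = 1, so the inverse exists.
Extended Euclidean algorithm on (323, 88):
323 = 3 × 88 + 59  ⟹  59 = (1)·323 + (-3)·88
88 = 1 × 59 + 29  ⟹  29 = (-1)·323 + (4)·88
59 = 2 × 29 + 1  ⟹  1 = (3)·323 + (-11)·88
So (-11)·88 ≡ 1 (mod 323), i.e. 88^(-1) ≡ -11 ≡ 312 (mod 323).
Check: 88 × 312 = 27456 ≡ 1 (mod 323)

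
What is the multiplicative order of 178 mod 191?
190

191 is prime, so ord(178) divides φ(191) = 190.
Divisors of 190: 1, 2, 5, 10, 19, 38, 95, 190.
Repeated squaring: 178^1 ≡ 178, 178^2 ≡ 169, 178^4 ≡ 102, 178^8 ≡ 90, 178^16 ≡ 78, 178^32 ≡ 163, 178^64 ≡ 20, 178^128 ≡ 18 (mod 191).
Test 178^d mod 191 for each divisor d in increasing order:
178^1 ≡ 178
178^2 ≡ 169
178^5 = 178^4·178^1 ≡ 11
178^10 = 178^8·178^2 ≡ 121
178^19 = 178^16·178^2·178^1 ≡ 152
178^38 = 178^32·178^4·178^2 ≡ 184
178^95 = 178^64·178^16·178^8·178^4·178^2·178^1 ≡ 190
178^190 = 178^128·178^32·178^16·178^8·178^4·178^2 ≡ 1  ← first divisor giving 1
The order is 190.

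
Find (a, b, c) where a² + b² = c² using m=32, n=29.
(183, 1856, 1865)

Euclid's formula: a = m² - n², b = 2mn, c = m² + n²
m = 32, n = 29
a = 32² - 29² = 1024 - 841 = 183
b = 2 × 32 × 29 = 1856
c = 32² + 29² = 1024 + 841 = 1865
Verification: 183² + 1856² = 33489 + 3444736 = 3478225 = 1865² ✓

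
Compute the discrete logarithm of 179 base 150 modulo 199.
133

Baby-step giant-step with step n = ⌈√199⌉ = 15.
Baby steps 150^j mod 199 (j:value) for j=0..14: 0:1, 1:150, 2:13, 3:159, 4:169, 5:77, 6:8, 7:6, 8:104, 9:78, 10:158, 11:19, 12:64, 13:48, 14:36.
Giant-step multiplier: 150^(-15) ≡ 150^(198-15) = 150^183 ≡ 59 (mod 199).
Giant steps γ_i = 179·59^i mod 199: γ_0=179, γ_1=14, γ_2=30, γ_3=178, γ_4=154, γ_5=131, γ_6=167, γ_7=102, γ_8=48 (in table at j=13).
x = i·n + j = 8·15 + 13 = 133.
Check: 150^133 ≡ 179 (mod 199).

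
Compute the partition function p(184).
980462880430

p(n) counts ways to write n as a sum of positive integers (order ignored).
Euler's pentagonal recurrence: p(k) = p(k-1) + p(k-2) - p(k-5) - p(k-7) + p(k-12) + p(k-15) - ... (offsets j(3j∓1)/2, signs ++--, p(0)=1, p(<0)=0).
DP table for k = 0..183: p(0)=1, p(1)=1, p(2)=2, p(3)=3, p(4)=5, p(5)=7, p(6)=11, p(7)=15, p(8)=22, p(9)=30, p(10)=42, p(11)=56, p(12)=77, p(13)=101, p(14)=135, p(15)=176, p(16)=231, p(17)=297, p(18)=385, p(19)=490, p(20)=627, p(21)=792, p(22)=1002, p(23)=1255, p(24)=1575, p(25)=1958, p(26)=2436, p(27)=3010, p(28)=3718, p(29)=4565, p(30)=5604, p(31)=6842, p(32)=8349, p(33)=10143, p(34)=12310, p(35)=14883, p(36)=17977, p(37)=21637, p(38)=26015, p(39)=31185, p(40)=37338, p(41)=44583, p(42)=53174, p(43)=63261, p(44)=75175, p(45)=89134, p(46)=105558, p(47)=124754, p(48)=147273, p(49)=173525, p(50)=204226, p(51)=239943, p(52)=281589, p(53)=329931, p(54)=386155, p(55)=451276, p(56)=526823, p(57)=614154, p(58)=715220, p(59)=831820, p(60)=966467, p(61)=1121505, p(62)=1300156, p(63)=1505499, p(64)=1741630, p(65)=2012558, p(66)=2323520, p(67)=2679689, p(68)=3087735, p(69)=3554345, p(70)=4087968, p(71)=4697205, p(72)=5392783, p(73)=6185689, p(74)=7089500, p(75)=8118264, p(76)=9289091, p(77)=10619863, p(78)=12132164, p(79)=13848650, p(80)=15796476, p(81)=18004327, p(82)=20506255, p(83)=23338469, p(84)=26543660, p(85)=30167357, p(86)=34262962, p(87)=38887673, p(88)=44108109, p(89)=49995925, p(90)=56634173, p(91)=64112359, p(92)=72533807, p(93)=82010177, p(94)=92669720, p(95)=104651419, p(96)=118114304, p(97)=133230930, p(98)=150198136, p(99)=169229875, p(100)=190569292, p(101)=214481126, p(102)=241265379, p(103)=271248950, p(104)=304801365, p(105)=342325709, p(106)=384276336, p(107)=431149389, p(108)=483502844, p(109)=541946240, p(110)=607163746, p(111)=679903203, p(112)=761002156, p(113)=851376628, p(114)=952050665, p(115)=1064144451, p(116)=1188908248, p(117)=1327710076, p(118)=1482074143, p(119)=1653668665, p(120)=1844349560, p(121)=2056148051, p(122)=2291320912, p(123)=2552338241, p(124)=2841940500, p(125)=3163127352, p(126)=3519222692, p(127)=3913864295, p(128)=4351078600, p(129)=4835271870, p(130)=5371315400, p(131)=5964539504, p(132)=6620830889, p(133)=7346629512, p(134)=8149040695, p(135)=9035836076, p(136)=10015581680, p(137)=11097645016, p(138)=12292341831, p(139)=13610949895, p(140)=15065878135, p(141)=16670689208, p(142)=18440293320, p(143)=20390982757, p(144)=22540654445, p(145)=24908858009, p(146)=27517052599, p(147)=30388671978, p(148)=33549419497, p(149)=37027355200, p(150)=40853235313, p(151)=45060624582, p(152)=49686288421, p(153)=54770336324, p(154)=60356673280, p(155)=66493182097, p(156)=73232243759, p(157)=80630964769, p(158)=88751778802, p(159)=97662728555, p(160)=107438159466, p(161)=118159068427, p(162)=129913904637, p(163)=142798995930, p(164)=156919475295, p(165)=172389800255, p(166)=189334822579, p(167)=207890420102, p(168)=228204732751, p(169)=250438925115, p(170)=274768617130, p(171)=301384802048, p(172)=330495499613, p(173)=362326859895, p(174)=397125074750, p(175)=435157697830, p(176)=476715857290, p(177)=522115831195, p(178)=571701605655, p(179)=625846753120, p(180)=684957390936, p(181)=749474411781, p(182)=819876908323, p(183)=896684817527.
Final step: p(184) = p(183) + p(182) - p(179) - p(177) + p(172) + p(169) - p(162) - p(158) + p(149) + p(144) - p(133) - p(127) + p(114) + p(107) - p(92) - p(84) + p(67) + p(58) - p(39) - p(29) + p(8)
= 896684817527 + 819876908323 - 625846753120 - 522115831195 + 330495499613 + 250438925115 - 129913904637 - 88751778802 + 37027355200 + 22540654445 - 7346629512 - 3913864295 + 952050665 + 431149389 - 72533807 - 26543660 + 2679689 + 715220 - 31185 - 4565 + 22
= 980462880430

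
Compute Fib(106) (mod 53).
52

Matrix identity: Q^n = [[F_(n+1), F_n], [F_n, F_(n-1)]] with Q = [[1,1],[1,0]].
n = 106 = 1101010₂. Square-and-multiply, entries mod 53:
Q^1 = [[1,1],[1,0]]
Q^3 = (Q^1)²·Q = [[3,2],[2,1]]
Q^6 = (Q^3)² = [[13,8],[8,5]]
Q^13 = (Q^6)²·Q = [[6,21],[21,38]]
Q^26 = (Q^13)² = [[0,23],[23,30]]
Q^53 = (Q^26)²·Q = [[0,52],[52,1]]
Q^106 = (Q^53)² = [[1,52],[52,2]]
F_106 mod 53 = Q^106[0][1] = 52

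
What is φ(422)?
210

422 = 2 × 211
φ(n) = n × ∏(1 - 1/p) for each prime p dividing n
φ(422) = 422 × (1 - 1/2) × (1 - 1/211) = 210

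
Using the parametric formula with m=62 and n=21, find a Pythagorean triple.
(3403, 2604, 4285)

Euclid's formula: a = m² - n², b = 2mn, c = m² + n²
m = 62, n = 21
a = 62² - 21² = 3844 - 441 = 3403
b = 2 × 62 × 21 = 2604
c = 62² + 21² = 3844 + 441 = 4285
Verification: 3403² + 2604² = 11580409 + 6780816 = 18361225 = 4285² ✓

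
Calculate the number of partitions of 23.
1255

p(n) counts ways to write n as a sum of positive integers (order ignored).
Euler's pentagonal recurrence: p(k) = p(k-1) + p(k-2) - p(k-5) - p(k-7) + p(k-12) + p(k-15) - ... (offsets j(3j∓1)/2, signs ++--, p(0)=1, p(<0)=0).
DP table for k = 0..22: p(0)=1, p(1)=1, p(2)=2, p(3)=3, p(4)=5, p(5)=7, p(6)=11, p(7)=15, p(8)=22, p(9)=30, p(10)=42, p(11)=56, p(12)=77, p(13)=101, p(14)=135, p(15)=176, p(16)=231, p(17)=297, p(18)=385, p(19)=490, p(20)=627, p(21)=792, p(22)=1002.
Final step: p(23) = p(22) + p(21) - p(18) - p(16) + p(11) + p(8) - p(1)
= 1002 + 792 - 385 - 231 + 56 + 22 - 1
= 1255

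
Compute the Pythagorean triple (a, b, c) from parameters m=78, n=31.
(5123, 4836, 7045)

Euclid's formula: a = m² - n², b = 2mn, c = m² + n²
m = 78, n = 31
a = 78² - 31² = 6084 - 961 = 5123
b = 2 × 78 × 31 = 4836
c = 78² + 31² = 6084 + 961 = 7045
Verification: 5123² + 4836² = 26245129 + 23386896 = 49632025 = 7045² ✓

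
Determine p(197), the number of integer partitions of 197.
3068829878530

p(n) counts ways to write n as a sum of positive integers (order ignored).
Euler's pentagonal recurrence: p(k) = p(k-1) + p(k-2) - p(k-5) - p(k-7) + p(k-12) + p(k-15) - ... (offsets j(3j∓1)/2, signs ++--, p(0)=1, p(<0)=0).
DP table for k = 0..196: p(0)=1, p(1)=1, p(2)=2, p(3)=3, p(4)=5, p(5)=7, p(6)=11, p(7)=15, p(8)=22, p(9)=30, p(10)=42, p(11)=56, p(12)=77, p(13)=101, p(14)=135, p(15)=176, p(16)=231, p(17)=297, p(18)=385, p(19)=490, p(20)=627, p(21)=792, p(22)=1002, p(23)=1255, p(24)=1575, p(25)=1958, p(26)=2436, p(27)=3010, p(28)=3718, p(29)=4565, p(30)=5604, p(31)=6842, p(32)=8349, p(33)=10143, p(34)=12310, p(35)=14883, p(36)=17977, p(37)=21637, p(38)=26015, p(39)=31185, p(40)=37338, p(41)=44583, p(42)=53174, p(43)=63261, p(44)=75175, p(45)=89134, p(46)=105558, p(47)=124754, p(48)=147273, p(49)=173525, p(50)=204226, p(51)=239943, p(52)=281589, p(53)=329931, p(54)=386155, p(55)=451276, p(56)=526823, p(57)=614154, p(58)=715220, p(59)=831820, p(60)=966467, p(61)=1121505, p(62)=1300156, p(63)=1505499, p(64)=1741630, p(65)=2012558, p(66)=2323520, p(67)=2679689, p(68)=3087735, p(69)=3554345, p(70)=4087968, p(71)=4697205, p(72)=5392783, p(73)=6185689, p(74)=7089500, p(75)=8118264, p(76)=9289091, p(77)=10619863, p(78)=12132164, p(79)=13848650, p(80)=15796476, p(81)=18004327, p(82)=20506255, p(83)=23338469, p(84)=26543660, p(85)=30167357, p(86)=34262962, p(87)=38887673, p(88)=44108109, p(89)=49995925, p(90)=56634173, p(91)=64112359, p(92)=72533807, p(93)=82010177, p(94)=92669720, p(95)=104651419, p(96)=118114304, p(97)=133230930, p(98)=150198136, p(99)=169229875, p(100)=190569292, p(101)=214481126, p(102)=241265379, p(103)=271248950, p(104)=304801365, p(105)=342325709, p(106)=384276336, p(107)=431149389, p(108)=483502844, p(109)=541946240, p(110)=607163746, p(111)=679903203, p(112)=761002156, p(113)=851376628, p(114)=952050665, p(115)=1064144451, p(116)=1188908248, p(117)=1327710076, p(118)=1482074143, p(119)=1653668665, p(120)=1844349560, p(121)=2056148051, p(122)=2291320912, p(123)=2552338241, p(124)=2841940500, p(125)=3163127352, p(126)=3519222692, p(127)=3913864295, p(128)=4351078600, p(129)=4835271870, p(130)=5371315400, p(131)=5964539504, p(132)=6620830889, p(133)=7346629512, p(134)=8149040695, p(135)=9035836076, p(136)=10015581680, p(137)=11097645016, p(138)=12292341831, p(139)=13610949895, p(140)=15065878135, p(141)=16670689208, p(142)=18440293320, p(143)=20390982757, p(144)=22540654445, p(145)=24908858009, p(146)=27517052599, p(147)=30388671978, p(148)=33549419497, p(149)=37027355200, p(150)=40853235313, p(151)=45060624582, p(152)=49686288421, p(153)=54770336324, p(154)=60356673280, p(155)=66493182097, p(156)=73232243759, p(157)=80630964769, p(158)=88751778802, p(159)=97662728555, p(160)=107438159466, p(161)=118159068427, p(162)=129913904637, p(163)=142798995930, p(164)=156919475295, p(165)=172389800255, p(166)=189334822579, p(167)=207890420102, p(168)=228204732751, p(169)=250438925115, p(170)=274768617130, p(171)=301384802048, p(172)=330495499613, p(173)=362326859895, p(174)=397125074750, p(175)=435157697830, p(176)=476715857290, p(177)=522115831195, p(178)=571701605655, p(179)=625846753120, p(180)=684957390936, p(181)=749474411781, p(182)=819876908323, p(183)=896684817527, p(184)=980462880430, p(185)=1071823774337, p(186)=1171432692373, p(187)=1280011042268, p(188)=1398341745571, p(189)=1527273599625, p(190)=1667727404093, p(191)=1820701100652, p(192)=1987276856363, p(193)=2168627105469, p(194)=2366022741845, p(195)=2580840212973, p(196)=2814570987591.
Final step: p(197) = p(196) + p(195) - p(192) - p(190) + p(185) + p(182) - p(175) - p(171) + p(162) + p(157) - p(146) - p(140) + p(127) + p(120) - p(105) - p(97) + p(80) + p(71) - p(52) - p(42) + p(21) + p(10)
= 2814570987591 + 2580840212973 - 1987276856363 - 1667727404093 + 1071823774337 + 819876908323 - 435157697830 - 301384802048 + 129913904637 + 80630964769 - 27517052599 - 15065878135 + 3913864295 + 1844349560 - 342325709 - 133230930 + 15796476 + 4697205 - 281589 - 53174 + 792 + 42
= 3068829878530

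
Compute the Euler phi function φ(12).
4

12 = 2^2 × 3
φ(n) = n × ∏(1 - 1/p) for each prime p dividing n
φ(12) = 12 × (1 - 1/2) × (1 - 1/3) = 4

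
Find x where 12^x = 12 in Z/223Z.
1

Baby-step giant-step with step n = ⌈√223⌉ = 15.
Baby steps 12^j mod 223 (j:value) for j=0..14: 0:1, 1:12, 2:144, 3:167, 4:220, 5:187, 6:14, 7:168, 8:9, 9:108, 10:181, 11:165, 12:196, 13:122, 14:126.
h = 12 is already in the table at j=1, so x = 1.
Check: 12^1 ≡ 12 (mod 223).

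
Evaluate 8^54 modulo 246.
4

Repeated squaring. Binary of 54 = 110110.
8^1 ≡ 8 (mod 246); 8^2 ≡ 64 (mod 246); 8^4 ≡ 160 (mod 246); 8^8 ≡ 16 (mod 246); 8^16 ≡ 10 (mod 246); 8^32 ≡ 100 (mod 246)
8^54 = 8^2 × 8^4 × 8^16 × 8^32 ≡ 4 (mod 246)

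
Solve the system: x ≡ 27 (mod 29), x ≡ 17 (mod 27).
665

Using Chinese Remainder Theorem:
M = 29 × 27 = 783
M1 = 27, M2 = 29
y1 = 27^(-1) mod 29 = 14
y2 = 29^(-1) mod 27 = 14
x = (27×27×14 + 17×29×14) mod 783 = 665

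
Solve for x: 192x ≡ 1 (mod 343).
159

gcd(192, 343) = 1, so the inverse exists.
Extended Euclidean algorithm on (343, 192):
343 = 1 × 192 + 151  ⟹  151 = (1)·343 + (-1)·192
192 = 1 × 151 + 41  ⟹  41 = (-1)·343 + (2)·192
151 = 3 × 41 + 28  ⟹  28 = (4)·343 + (-7)·192
41 = 1 × 28 + 13  ⟹  13 = (-5)·343 + (9)·192
28 = 2 × 13 + 2  ⟹  2 = (14)·343 + (-25)·192
13 = 6 × 2 + 1  ⟹  1 = (-89)·343 + (159)·192
So (159)·192 ≡ 1 (mod 343), i.e. 192^(-1) ≡ 159 (mod 343).
Check: 192 × 159 = 30528 ≡ 1 (mod 343)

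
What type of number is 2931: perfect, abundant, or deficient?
deficient

Proper divisors of 2931: sum = 1 + 3 + 977 = 981
Since 981 < 2931, 2931 is deficient.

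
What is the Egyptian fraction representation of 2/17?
1/9 + 1/153

Greedy algorithm:
2/17: ceiling(17/2) = 9, use 1/9
1/153: ceiling(153/1) = 153, use 1/153
Result: 2/17 = 1/9 + 1/153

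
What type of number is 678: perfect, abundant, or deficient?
abundant

Proper divisors of 678: sum = 1 + 2 + 3 + 6 + 113 + 226 + 339 = 690
Since 690 > 678, 678 is abundant.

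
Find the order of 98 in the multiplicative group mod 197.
196

197 is prime, so ord(98) divides φ(197) = 196.
Divisors of 196: 1, 2, 4, 7, 14, 28, 49, 98, 196.
Repeated squaring: 98^1 ≡ 98, 98^2 ≡ 148, 98^4 ≡ 37, 98^8 ≡ 187, 98^16 ≡ 100, 98^32 ≡ 150, 98^64 ≡ 42, 98^128 ≡ 188 (mod 197).
Test 98^d mod 197 for each divisor d in increasing order:
98^1 ≡ 98
98^2 ≡ 148
98^4 ≡ 37
98^7 = 98^4·98^2·98^1 ≡ 20
98^14 = 98^8·98^4·98^2 ≡ 6
98^28 = 98^16·98^8·98^4 ≡ 36
98^49 = 98^32·98^16·98^1 ≡ 183
98^98 = 98^64·98^32·98^2 ≡ 196
98^196 = 98^128·98^64·98^4 ≡ 1  ← first divisor giving 1
The order is 196.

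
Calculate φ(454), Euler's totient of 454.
226

454 = 2 × 227
φ(n) = n × ∏(1 - 1/p) for each prime p dividing n
φ(454) = 454 × (1 - 1/2) × (1 - 1/227) = 226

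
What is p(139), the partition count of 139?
13610949895

p(n) counts ways to write n as a sum of positive integers (order ignored).
Euler's pentagonal recurrence: p(k) = p(k-1) + p(k-2) - p(k-5) - p(k-7) + p(k-12) + p(k-15) - ... (offsets j(3j∓1)/2, signs ++--, p(0)=1, p(<0)=0).
DP table for k = 0..138: p(0)=1, p(1)=1, p(2)=2, p(3)=3, p(4)=5, p(5)=7, p(6)=11, p(7)=15, p(8)=22, p(9)=30, p(10)=42, p(11)=56, p(12)=77, p(13)=101, p(14)=135, p(15)=176, p(16)=231, p(17)=297, p(18)=385, p(19)=490, p(20)=627, p(21)=792, p(22)=1002, p(23)=1255, p(24)=1575, p(25)=1958, p(26)=2436, p(27)=3010, p(28)=3718, p(29)=4565, p(30)=5604, p(31)=6842, p(32)=8349, p(33)=10143, p(34)=12310, p(35)=14883, p(36)=17977, p(37)=21637, p(38)=26015, p(39)=31185, p(40)=37338, p(41)=44583, p(42)=53174, p(43)=63261, p(44)=75175, p(45)=89134, p(46)=105558, p(47)=124754, p(48)=147273, p(49)=173525, p(50)=204226, p(51)=239943, p(52)=281589, p(53)=329931, p(54)=386155, p(55)=451276, p(56)=526823, p(57)=614154, p(58)=715220, p(59)=831820, p(60)=966467, p(61)=1121505, p(62)=1300156, p(63)=1505499, p(64)=1741630, p(65)=2012558, p(66)=2323520, p(67)=2679689, p(68)=3087735, p(69)=3554345, p(70)=4087968, p(71)=4697205, p(72)=5392783, p(73)=6185689, p(74)=7089500, p(75)=8118264, p(76)=9289091, p(77)=10619863, p(78)=12132164, p(79)=13848650, p(80)=15796476, p(81)=18004327, p(82)=20506255, p(83)=23338469, p(84)=26543660, p(85)=30167357, p(86)=34262962, p(87)=38887673, p(88)=44108109, p(89)=49995925, p(90)=56634173, p(91)=64112359, p(92)=72533807, p(93)=82010177, p(94)=92669720, p(95)=104651419, p(96)=118114304, p(97)=133230930, p(98)=150198136, p(99)=169229875, p(100)=190569292, p(101)=214481126, p(102)=241265379, p(103)=271248950, p(104)=304801365, p(105)=342325709, p(106)=384276336, p(107)=431149389, p(108)=483502844, p(109)=541946240, p(110)=607163746, p(111)=679903203, p(112)=761002156, p(113)=851376628, p(114)=952050665, p(115)=1064144451, p(116)=1188908248, p(117)=1327710076, p(118)=1482074143, p(119)=1653668665, p(120)=1844349560, p(121)=2056148051, p(122)=2291320912, p(123)=2552338241, p(124)=2841940500, p(125)=3163127352, p(126)=3519222692, p(127)=3913864295, p(128)=4351078600, p(129)=4835271870, p(130)=5371315400, p(131)=5964539504, p(132)=6620830889, p(133)=7346629512, p(134)=8149040695, p(135)=9035836076, p(136)=10015581680, p(137)=11097645016, p(138)=12292341831.
Final step: p(139) = p(138) + p(137) - p(134) - p(132) + p(127) + p(124) - p(117) - p(113) + p(104) + p(99) - p(88) - p(82) + p(69) + p(62) - p(47) - p(39) + p(22) + p(13)
= 12292341831 + 11097645016 - 8149040695 - 6620830889 + 3913864295 + 2841940500 - 1327710076 - 851376628 + 304801365 + 169229875 - 44108109 - 20506255 + 3554345 + 1300156 - 124754 - 31185 + 1002 + 101
= 13610949895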